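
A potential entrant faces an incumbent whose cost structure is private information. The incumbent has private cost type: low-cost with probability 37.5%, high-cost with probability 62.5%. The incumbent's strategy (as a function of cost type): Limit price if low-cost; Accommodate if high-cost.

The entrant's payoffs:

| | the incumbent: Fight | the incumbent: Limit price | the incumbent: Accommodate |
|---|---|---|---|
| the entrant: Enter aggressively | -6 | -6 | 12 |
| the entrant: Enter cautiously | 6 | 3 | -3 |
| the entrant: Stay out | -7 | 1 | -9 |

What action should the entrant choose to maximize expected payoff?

Enter aggressively

E[Enter aggressively] = 0.375·(-6) + 0.625·(12) = 5.25
E[Enter cautiously] = 0.375·(3) + 0.625·(-3) = -0.75
E[Stay out] = 0.375·(1) + 0.625·(-9) = -5.25
Best response: Enter aggressively (5.25 is the largest).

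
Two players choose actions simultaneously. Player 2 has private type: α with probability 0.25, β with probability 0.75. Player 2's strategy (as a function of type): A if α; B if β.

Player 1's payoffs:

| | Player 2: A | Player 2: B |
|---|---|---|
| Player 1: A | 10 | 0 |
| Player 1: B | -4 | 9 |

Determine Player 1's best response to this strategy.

E[A] = 0.25·(10) + 0.75·(0) = 2.5
E[B] = 0.25·(-4) + 0.75·(9) = 5.75
Best response: B (5.75 is the largest).

B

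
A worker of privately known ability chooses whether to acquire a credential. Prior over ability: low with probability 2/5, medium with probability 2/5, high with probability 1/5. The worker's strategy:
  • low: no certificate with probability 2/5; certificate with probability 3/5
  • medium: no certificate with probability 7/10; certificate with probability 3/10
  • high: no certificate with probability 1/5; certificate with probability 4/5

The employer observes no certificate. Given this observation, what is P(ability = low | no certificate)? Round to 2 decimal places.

P(no certificate) = (2/5)·(2/5) + (2/5)·(7/10) + (1/5)·(1/5) = 12/25
P(low | no certificate) = ((2/5)·(2/5)) / (12/25) = (4/25) / (12/25) = 1/3

0.33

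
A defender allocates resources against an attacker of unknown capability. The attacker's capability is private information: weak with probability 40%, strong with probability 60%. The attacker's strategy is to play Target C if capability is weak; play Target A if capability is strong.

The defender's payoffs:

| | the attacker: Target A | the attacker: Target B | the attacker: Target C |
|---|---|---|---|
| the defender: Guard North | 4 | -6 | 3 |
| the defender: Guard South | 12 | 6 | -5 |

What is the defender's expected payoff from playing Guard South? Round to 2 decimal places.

Take the expectation over the attacker's capability, weighting each type's action by its prior probability.
E[Guard South] = 0.4·(-5) + 0.6·12 = (-2) + 7.2 = 5.2

5.20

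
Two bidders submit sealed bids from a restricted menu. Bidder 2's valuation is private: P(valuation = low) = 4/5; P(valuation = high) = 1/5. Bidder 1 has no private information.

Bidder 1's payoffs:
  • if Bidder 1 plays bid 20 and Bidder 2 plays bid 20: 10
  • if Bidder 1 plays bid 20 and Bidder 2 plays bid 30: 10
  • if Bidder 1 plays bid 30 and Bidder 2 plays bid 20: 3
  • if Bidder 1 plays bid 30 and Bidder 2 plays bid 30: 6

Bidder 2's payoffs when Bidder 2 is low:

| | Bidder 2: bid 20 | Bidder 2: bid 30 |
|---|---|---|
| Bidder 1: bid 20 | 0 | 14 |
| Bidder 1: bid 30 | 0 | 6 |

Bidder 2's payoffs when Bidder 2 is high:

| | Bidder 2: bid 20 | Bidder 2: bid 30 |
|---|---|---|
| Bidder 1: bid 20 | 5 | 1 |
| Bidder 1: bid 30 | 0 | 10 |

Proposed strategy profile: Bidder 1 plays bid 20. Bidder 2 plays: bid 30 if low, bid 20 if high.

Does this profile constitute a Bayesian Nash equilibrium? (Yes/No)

Bidder 1 plays bid 20: E[bid 20] = 4/5·(10) + 1/5·(10) = 10; E[bid 30] = 27/5. Best-responding. ✓
Bidder 2 (valuation low), facing bid 20: bid 20 gives 0, bid 30 gives 14. Proposed bid 30 is best. ✓
Bidder 2 (valuation high), facing bid 20: bid 20 gives 5, bid 30 gives 1. Proposed bid 20 is best. ✓

Yes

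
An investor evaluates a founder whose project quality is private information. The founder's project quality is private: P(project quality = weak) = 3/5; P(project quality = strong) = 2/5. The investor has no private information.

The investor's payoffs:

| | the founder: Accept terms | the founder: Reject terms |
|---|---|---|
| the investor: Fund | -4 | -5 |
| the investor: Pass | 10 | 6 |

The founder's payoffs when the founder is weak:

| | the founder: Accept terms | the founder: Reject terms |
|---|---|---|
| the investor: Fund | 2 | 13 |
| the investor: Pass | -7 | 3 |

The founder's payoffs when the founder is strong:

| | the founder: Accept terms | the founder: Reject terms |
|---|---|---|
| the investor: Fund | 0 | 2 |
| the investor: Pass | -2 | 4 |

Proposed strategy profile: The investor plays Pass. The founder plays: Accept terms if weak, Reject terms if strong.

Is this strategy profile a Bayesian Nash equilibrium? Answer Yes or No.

A profile is a BNE iff every type of every player is best-responding given beliefs about the other side.
The investor plays Pass: E[Pass] = 3/5·(10) + 2/5·(6) = 42/5; E[Fund] = -22/5. Best-responding. ✓
The founder (project quality weak), facing Pass: Accept terms gives -7, Reject terms gives 3. Proposed Accept terms is not best — profitable deviation exists. ✗
The founder (project quality strong), facing Pass: Accept terms gives -2, Reject terms gives 4. Proposed Reject terms is best. ✓

No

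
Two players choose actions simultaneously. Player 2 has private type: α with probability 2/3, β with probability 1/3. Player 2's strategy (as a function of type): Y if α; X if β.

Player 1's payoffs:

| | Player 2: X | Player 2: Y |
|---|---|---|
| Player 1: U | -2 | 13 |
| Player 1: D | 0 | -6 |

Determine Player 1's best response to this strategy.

E[U] = 2/3·(13) + 1/3·(-2) = 8
E[D] = 2/3·(-6) + 1/3·(0) = -4
Best response: U (8 is the largest).

U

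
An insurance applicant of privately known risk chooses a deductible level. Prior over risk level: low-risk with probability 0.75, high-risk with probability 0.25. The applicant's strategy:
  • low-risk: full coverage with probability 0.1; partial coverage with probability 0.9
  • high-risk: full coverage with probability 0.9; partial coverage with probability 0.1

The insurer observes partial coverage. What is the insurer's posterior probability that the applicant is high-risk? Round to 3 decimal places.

0.036

P(partial coverage) = 0.75·0.9 + 0.25·0.1 = 0.7
P(high-risk | partial coverage) = (0.25·0.1) / 0.7 = 0.025 / 0.7 = 0.0357143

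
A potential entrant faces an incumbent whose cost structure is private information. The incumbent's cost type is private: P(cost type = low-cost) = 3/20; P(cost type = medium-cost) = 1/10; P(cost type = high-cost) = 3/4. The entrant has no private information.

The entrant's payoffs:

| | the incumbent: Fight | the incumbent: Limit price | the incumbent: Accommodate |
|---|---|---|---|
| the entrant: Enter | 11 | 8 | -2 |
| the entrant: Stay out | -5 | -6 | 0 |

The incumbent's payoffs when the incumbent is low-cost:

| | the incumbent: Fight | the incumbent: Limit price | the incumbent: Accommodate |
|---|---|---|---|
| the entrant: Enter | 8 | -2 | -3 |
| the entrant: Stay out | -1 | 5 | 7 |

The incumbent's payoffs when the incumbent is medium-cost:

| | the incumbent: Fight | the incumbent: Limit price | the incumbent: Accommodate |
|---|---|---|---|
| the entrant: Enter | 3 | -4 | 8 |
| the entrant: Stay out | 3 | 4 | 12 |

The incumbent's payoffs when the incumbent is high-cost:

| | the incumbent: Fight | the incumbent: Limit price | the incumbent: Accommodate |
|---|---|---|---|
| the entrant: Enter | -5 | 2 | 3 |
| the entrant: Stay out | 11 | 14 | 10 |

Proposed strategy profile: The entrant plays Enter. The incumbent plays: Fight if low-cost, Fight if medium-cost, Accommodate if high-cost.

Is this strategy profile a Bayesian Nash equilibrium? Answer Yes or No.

A profile is a BNE iff every type of every player is best-responding given beliefs about the other side.
The entrant plays Enter: E[Enter] = 3/20·(11) + 1/10·(11) + 3/4·(-2) = 5/4; E[Stay out] = -5/4. Best-responding. ✓
The incumbent (cost type low-cost), facing Enter: Fight gives 8, Limit price gives -2, Accommodate gives -3. Proposed Fight is best. ✓
The incumbent (cost type medium-cost), facing Enter: Fight gives 3, Limit price gives -4, Accommodate gives 8. Proposed Fight is not best — profitable deviation exists. ✗
The incumbent (cost type high-cost), facing Enter: Fight gives -5, Limit price gives 2, Accommodate gives 3. Proposed Accommodate is best. ✓

No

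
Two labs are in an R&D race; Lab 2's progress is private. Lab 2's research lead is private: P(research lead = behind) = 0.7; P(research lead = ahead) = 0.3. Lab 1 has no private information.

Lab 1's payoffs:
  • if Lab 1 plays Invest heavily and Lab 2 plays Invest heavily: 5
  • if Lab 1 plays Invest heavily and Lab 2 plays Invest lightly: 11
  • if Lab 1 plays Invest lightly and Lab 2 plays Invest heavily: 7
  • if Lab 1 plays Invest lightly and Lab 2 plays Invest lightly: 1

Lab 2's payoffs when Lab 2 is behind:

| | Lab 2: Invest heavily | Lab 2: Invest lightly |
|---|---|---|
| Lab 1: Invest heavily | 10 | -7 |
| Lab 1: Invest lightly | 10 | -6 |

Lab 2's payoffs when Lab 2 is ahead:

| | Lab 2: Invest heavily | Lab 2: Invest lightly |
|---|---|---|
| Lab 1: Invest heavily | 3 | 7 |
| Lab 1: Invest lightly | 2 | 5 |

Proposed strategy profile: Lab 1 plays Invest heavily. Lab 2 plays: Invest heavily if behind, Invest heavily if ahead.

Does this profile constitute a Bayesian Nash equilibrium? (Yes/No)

No

Lab 1 plays Invest heavily: E[Invest heavily] = 0.7·(5) + 0.3·(5) = 5; E[Invest lightly] = 7. Not best-responding. ✗
Lab 2 (research lead behind), facing Invest heavily: Invest heavily gives 10, Invest lightly gives -7. Proposed Invest heavily is best. ✓
Lab 2 (research lead ahead), facing Invest heavily: Invest heavily gives 3, Invest lightly gives 7. Proposed Invest heavily is not best — profitable deviation exists. ✗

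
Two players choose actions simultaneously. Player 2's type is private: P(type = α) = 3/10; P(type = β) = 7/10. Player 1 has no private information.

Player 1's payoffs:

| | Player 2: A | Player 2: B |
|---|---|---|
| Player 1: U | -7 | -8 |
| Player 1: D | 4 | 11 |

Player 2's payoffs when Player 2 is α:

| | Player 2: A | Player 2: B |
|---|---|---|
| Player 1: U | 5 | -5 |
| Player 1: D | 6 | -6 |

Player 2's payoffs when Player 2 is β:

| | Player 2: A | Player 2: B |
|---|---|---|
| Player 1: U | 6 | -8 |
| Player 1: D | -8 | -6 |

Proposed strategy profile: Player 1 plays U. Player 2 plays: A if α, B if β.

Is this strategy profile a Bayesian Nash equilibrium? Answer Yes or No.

Player 1 plays U: E[U] = 3/10·(-7) + 7/10·(-8) = -77/10; E[D] = 89/10. Not best-responding. ✗
Player 2 (type α), facing U: A gives 5, B gives -5. Proposed A is best. ✓
Player 2 (type β), facing U: A gives 6, B gives -8. Proposed B is not best — profitable deviation exists. ✗

No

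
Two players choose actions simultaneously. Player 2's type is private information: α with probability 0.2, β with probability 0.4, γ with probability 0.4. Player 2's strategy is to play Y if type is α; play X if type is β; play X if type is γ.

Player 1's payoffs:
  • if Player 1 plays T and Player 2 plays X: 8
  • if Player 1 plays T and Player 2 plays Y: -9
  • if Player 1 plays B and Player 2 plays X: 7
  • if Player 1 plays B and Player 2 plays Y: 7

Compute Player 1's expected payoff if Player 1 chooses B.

7

Take the expectation over Player 2's type, weighting each type's action by its prior probability.
E[B] = 0.2·7 + 0.4·7 + 0.4·7 = 1.4 + 2.8 + 2.8 = 7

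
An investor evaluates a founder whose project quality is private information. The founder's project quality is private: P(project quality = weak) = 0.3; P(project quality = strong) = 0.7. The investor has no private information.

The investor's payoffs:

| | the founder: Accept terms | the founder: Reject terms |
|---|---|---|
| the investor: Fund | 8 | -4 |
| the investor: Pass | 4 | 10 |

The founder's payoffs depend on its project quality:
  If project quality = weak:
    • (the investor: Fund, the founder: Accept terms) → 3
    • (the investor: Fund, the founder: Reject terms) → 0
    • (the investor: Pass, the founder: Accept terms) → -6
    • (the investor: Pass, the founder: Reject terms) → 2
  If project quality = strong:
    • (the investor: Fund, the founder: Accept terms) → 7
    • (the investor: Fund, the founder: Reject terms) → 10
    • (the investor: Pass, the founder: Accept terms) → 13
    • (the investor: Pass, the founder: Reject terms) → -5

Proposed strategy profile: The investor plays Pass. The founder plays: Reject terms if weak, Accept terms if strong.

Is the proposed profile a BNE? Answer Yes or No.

Yes

The investor plays Pass: E[Pass] = 0.3·(10) + 0.7·(4) = 5.8; E[Fund] = 4.4. Best-responding. ✓
The founder (project quality weak), facing Pass: Accept terms gives -6, Reject terms gives 2. Proposed Reject terms is best. ✓
The founder (project quality strong), facing Pass: Accept terms gives 13, Reject terms gives -5. Proposed Accept terms is best. ✓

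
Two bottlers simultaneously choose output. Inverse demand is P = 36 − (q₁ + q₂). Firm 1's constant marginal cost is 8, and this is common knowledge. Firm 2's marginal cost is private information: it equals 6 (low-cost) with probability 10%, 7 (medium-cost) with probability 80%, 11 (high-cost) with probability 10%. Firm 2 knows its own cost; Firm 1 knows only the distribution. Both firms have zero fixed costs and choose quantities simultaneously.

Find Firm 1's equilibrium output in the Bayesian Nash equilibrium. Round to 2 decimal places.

Type-c best response for Firm 2: q₂(c) = (36 − c)/2 − q₁/2.
Firm 1 maximizes expected profit; its first-order condition is 36 − 2q₁ − E[q₂] − 8 = 0.
Substituting E[q₂] and solving: E[c₂] = 7.3, so q₁ = (36 − 2·8 + 7.3)/3 = 9.1.

9.10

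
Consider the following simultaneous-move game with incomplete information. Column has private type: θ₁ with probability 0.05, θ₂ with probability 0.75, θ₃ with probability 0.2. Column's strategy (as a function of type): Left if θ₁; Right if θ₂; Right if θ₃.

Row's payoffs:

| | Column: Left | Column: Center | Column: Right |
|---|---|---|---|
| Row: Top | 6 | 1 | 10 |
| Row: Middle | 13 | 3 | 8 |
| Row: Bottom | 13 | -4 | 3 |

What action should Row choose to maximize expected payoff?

Top

E[Top] = 0.05·(6) + 0.75·(10) + 0.2·(10) = 9.8
E[Middle] = 0.05·(13) + 0.75·(8) + 0.2·(8) = 8.25
E[Bottom] = 0.05·(13) + 0.75·(3) + 0.2·(3) = 3.5
Best response: Top (9.8 is the largest).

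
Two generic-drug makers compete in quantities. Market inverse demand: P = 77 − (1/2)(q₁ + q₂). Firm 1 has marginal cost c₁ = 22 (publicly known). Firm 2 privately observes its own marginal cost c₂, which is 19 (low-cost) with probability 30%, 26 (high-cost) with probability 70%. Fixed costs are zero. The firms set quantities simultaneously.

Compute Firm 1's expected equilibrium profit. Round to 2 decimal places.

Type-c best response for Firm 2: q₂(c) = (77 − c) − q₁/2.
Firm 1 maximizes expected profit; its first-order condition is 77 − q₁ − (1/2)E[q₂] − 22 = 0.
Substituting E[q₂] and solving: E[c₂] = 23.9, so q₁ = (77 − 2·22 + 23.9)/(3/2) = 37.9333.
E[P] = 77 − (1/2)·(q₁ + E[q₂]) = 40.9667; Firm 1's expected profit = (E[P] − 22)·q₁ = (40.9667 − 22)·37.9333 = 719.469.

719.47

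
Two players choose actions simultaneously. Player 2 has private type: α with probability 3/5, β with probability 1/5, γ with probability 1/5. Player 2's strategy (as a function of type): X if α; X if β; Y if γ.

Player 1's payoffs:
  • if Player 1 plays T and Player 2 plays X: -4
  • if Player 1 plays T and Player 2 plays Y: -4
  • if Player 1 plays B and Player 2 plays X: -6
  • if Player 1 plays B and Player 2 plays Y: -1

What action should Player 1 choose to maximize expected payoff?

E[T] = 3/5·(-4) + 1/5·(-4) + 1/5·(-4) = -4
E[B] = 3/5·(-6) + 1/5·(-6) + 1/5·(-1) = -5
Best response: T (-4 is the largest).

T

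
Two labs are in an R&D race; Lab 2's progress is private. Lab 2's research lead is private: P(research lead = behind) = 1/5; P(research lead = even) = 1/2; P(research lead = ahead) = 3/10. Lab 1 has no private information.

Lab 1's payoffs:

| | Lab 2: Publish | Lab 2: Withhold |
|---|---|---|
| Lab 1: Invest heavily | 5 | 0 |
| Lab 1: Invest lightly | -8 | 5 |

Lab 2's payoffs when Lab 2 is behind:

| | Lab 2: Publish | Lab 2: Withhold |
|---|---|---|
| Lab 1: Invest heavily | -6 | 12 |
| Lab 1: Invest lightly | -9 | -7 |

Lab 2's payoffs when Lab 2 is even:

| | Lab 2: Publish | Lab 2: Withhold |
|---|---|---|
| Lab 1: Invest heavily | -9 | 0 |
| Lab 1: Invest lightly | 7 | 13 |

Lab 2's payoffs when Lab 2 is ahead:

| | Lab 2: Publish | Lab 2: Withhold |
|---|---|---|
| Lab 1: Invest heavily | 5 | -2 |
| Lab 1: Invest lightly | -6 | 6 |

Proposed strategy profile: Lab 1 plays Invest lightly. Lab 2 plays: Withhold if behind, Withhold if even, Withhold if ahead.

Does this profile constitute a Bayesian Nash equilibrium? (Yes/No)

Lab 1 plays Invest lightly: E[Invest lightly] = 1/5·(5) + 1/2·(5) + 3/10·(5) = 5; E[Invest heavily] = 0. Best-responding. ✓
Lab 2 (research lead behind), facing Invest lightly: Publish gives -9, Withhold gives -7. Proposed Withhold is best. ✓
Lab 2 (research lead even), facing Invest lightly: Publish gives 7, Withhold gives 13. Proposed Withhold is best. ✓
Lab 2 (research lead ahead), facing Invest lightly: Publish gives -6, Withhold gives 6. Proposed Withhold is best. ✓

Yes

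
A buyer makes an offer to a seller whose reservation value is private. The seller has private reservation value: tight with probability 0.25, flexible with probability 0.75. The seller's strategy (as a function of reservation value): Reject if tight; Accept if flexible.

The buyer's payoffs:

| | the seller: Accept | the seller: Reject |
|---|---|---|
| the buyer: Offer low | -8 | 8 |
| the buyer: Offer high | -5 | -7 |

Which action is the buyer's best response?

E[Offer low] = 0.25·(8) + 0.75·(-8) = -4
E[Offer high] = 0.25·(-7) + 0.75·(-5) = -5.5
Best response: Offer low (-4 is the largest).

Offer low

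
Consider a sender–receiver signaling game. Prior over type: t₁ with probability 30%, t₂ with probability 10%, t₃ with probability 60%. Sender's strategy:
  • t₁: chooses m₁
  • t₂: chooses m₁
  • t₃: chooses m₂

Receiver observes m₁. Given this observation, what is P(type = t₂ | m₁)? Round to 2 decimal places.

0.25

P(m₁) = 0.3·1 + 0.1·1 + 0.6·0 = 0.4
P(t₂ | m₁) = (0.1·1) / 0.4 = 0.1 / 0.4 = 0.25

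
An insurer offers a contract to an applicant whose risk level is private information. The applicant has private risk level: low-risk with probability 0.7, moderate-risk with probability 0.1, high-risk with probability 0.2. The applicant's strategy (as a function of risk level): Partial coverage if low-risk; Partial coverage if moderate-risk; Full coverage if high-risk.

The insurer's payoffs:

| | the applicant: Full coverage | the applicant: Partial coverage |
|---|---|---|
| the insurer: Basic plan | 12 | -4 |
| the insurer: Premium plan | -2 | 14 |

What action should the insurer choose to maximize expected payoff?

Premium plan

E[Basic plan] = 0.7·(-4) + 0.1·(-4) + 0.2·(12) = -0.8
E[Premium plan] = 0.7·(14) + 0.1·(14) + 0.2·(-2) = 10.8
Best response: Premium plan (10.8 is the largest).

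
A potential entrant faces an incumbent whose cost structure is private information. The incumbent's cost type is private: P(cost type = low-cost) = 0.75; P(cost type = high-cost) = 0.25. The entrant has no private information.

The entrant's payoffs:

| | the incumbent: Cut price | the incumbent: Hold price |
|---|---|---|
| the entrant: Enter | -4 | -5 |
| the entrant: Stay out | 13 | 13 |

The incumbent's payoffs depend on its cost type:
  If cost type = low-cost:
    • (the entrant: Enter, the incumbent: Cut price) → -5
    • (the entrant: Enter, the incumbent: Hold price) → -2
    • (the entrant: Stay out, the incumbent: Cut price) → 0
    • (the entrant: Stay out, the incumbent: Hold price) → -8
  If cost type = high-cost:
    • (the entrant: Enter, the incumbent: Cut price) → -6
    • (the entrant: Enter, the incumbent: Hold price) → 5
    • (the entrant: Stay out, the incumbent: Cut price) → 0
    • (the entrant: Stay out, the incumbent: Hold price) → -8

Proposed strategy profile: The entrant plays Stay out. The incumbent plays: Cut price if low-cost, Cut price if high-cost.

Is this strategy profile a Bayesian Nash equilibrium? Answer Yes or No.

The entrant plays Stay out: E[Stay out] = 0.75·(13) + 0.25·(13) = 13; E[Enter] = -4. Best-responding. ✓
The incumbent (cost type low-cost), facing Stay out: Cut price gives 0, Hold price gives -8. Proposed Cut price is best. ✓
The incumbent (cost type high-cost), facing Stay out: Cut price gives 0, Hold price gives -8. Proposed Cut price is best. ✓

Yes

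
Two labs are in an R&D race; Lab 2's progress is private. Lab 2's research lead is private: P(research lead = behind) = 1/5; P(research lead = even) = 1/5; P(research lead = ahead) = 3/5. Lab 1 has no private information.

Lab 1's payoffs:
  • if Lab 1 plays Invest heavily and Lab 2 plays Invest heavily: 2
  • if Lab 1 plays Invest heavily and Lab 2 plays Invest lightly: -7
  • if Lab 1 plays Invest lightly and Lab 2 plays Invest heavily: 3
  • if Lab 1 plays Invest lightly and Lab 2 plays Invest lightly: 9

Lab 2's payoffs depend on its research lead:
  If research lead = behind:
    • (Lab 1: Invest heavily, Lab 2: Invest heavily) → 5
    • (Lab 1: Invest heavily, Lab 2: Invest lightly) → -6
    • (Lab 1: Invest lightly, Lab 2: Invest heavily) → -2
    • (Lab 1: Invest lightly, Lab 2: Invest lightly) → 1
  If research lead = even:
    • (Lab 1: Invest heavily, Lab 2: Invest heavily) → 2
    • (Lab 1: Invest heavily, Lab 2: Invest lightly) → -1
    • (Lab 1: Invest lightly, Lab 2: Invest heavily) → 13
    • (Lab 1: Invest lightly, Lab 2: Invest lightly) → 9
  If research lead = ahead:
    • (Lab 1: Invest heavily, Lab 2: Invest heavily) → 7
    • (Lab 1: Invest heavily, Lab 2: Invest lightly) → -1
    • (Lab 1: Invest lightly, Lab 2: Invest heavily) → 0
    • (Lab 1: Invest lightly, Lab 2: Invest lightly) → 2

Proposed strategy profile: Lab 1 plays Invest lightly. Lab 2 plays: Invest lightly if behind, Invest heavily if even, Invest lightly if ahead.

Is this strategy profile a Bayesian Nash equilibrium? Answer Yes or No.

Lab 1 plays Invest lightly: E[Invest lightly] = 1/5·(9) + 1/5·(3) + 3/5·(9) = 39/5; E[Invest heavily] = -26/5. Best-responding. ✓
Lab 2 (research lead behind), facing Invest lightly: Invest heavily gives -2, Invest lightly gives 1. Proposed Invest lightly is best. ✓
Lab 2 (research lead even), facing Invest lightly: Invest heavily gives 13, Invest lightly gives 9. Proposed Invest heavily is best. ✓
Lab 2 (research lead ahead), facing Invest lightly: Invest heavily gives 0, Invest lightly gives 2. Proposed Invest lightly is best. ✓

Yes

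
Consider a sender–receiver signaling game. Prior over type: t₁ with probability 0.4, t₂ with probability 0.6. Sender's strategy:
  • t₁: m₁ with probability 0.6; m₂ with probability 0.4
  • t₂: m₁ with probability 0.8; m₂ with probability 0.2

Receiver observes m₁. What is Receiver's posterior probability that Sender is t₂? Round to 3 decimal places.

P(m₁) = 0.4·0.6 + 0.6·0.8 = 0.72
P(t₂ | m₁) = (0.6·0.8) / 0.72 = 0.48 / 0.72 = 0.666667

0.667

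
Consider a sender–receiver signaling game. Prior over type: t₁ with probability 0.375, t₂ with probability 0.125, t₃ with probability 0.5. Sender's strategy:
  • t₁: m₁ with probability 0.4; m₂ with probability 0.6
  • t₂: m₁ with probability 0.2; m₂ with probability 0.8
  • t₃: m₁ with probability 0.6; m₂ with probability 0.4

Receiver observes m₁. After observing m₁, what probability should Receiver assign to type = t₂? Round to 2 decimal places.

P(m₁) = 0.375·0.4 + 0.125·0.2 + 0.5·0.6 = 0.475
P(t₂ | m₁) = (0.125·0.2) / 0.475 = 0.025 / 0.475 = 0.0526316

0.05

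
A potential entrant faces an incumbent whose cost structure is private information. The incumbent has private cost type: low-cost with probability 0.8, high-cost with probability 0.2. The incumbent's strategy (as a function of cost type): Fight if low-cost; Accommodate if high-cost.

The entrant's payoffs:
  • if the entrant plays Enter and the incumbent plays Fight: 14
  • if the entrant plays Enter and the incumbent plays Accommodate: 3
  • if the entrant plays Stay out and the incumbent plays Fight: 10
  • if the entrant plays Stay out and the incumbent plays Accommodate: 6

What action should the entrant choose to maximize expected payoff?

Enter

E[Enter] = 0.8·(14) + 0.2·(3) = 11.8
E[Stay out] = 0.8·(10) + 0.2·(6) = 9.2
Best response: Enter (11.8 is the largest).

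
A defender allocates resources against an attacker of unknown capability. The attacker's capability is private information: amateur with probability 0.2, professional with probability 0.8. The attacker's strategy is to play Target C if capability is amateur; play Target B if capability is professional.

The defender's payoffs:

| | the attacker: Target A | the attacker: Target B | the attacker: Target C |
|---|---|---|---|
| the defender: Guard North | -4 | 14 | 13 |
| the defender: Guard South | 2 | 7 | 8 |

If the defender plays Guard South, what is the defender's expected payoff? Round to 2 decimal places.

E[Guard South] = 0.2·8 + 0.8·7 = 1.6 + 5.6 = 7.2

7.20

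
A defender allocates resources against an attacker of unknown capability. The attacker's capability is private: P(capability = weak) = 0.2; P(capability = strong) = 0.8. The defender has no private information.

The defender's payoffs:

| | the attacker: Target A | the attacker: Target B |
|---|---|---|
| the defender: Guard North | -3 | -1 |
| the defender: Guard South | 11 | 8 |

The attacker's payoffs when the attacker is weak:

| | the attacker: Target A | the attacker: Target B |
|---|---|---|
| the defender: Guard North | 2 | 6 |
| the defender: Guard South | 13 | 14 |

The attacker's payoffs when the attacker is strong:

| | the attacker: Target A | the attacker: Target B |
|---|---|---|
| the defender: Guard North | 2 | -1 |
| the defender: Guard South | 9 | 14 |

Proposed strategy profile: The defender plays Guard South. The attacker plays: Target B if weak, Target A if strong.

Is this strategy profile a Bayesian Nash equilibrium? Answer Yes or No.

No

The defender plays Guard South: E[Guard South] = 0.2·(8) + 0.8·(11) = 10.4; E[Guard North] = -2.6. Best-responding. ✓
The attacker (capability weak), facing Guard South: Target A gives 13, Target B gives 14. Proposed Target B is best. ✓
The attacker (capability strong), facing Guard South: Target A gives 9, Target B gives 14. Proposed Target A is not best — profitable deviation exists. ✗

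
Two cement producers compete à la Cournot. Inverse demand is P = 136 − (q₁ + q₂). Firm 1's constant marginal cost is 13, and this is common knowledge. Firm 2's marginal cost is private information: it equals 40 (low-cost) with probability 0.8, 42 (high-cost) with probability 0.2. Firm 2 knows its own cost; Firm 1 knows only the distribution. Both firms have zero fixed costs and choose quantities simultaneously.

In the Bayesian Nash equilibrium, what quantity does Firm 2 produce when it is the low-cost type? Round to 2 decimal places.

Type-c best response for Firm 2: q₂(c) = (136 − c)/2 − q₁/2.
Firm 1 maximizes expected profit; its first-order condition is 136 − 2q₁ − E[q₂] − 13 = 0.
Substituting E[q₂] and solving: E[c₂] = 40.4, so q₁ = (136 − 2·13 + 40.4)/3 = 50.1333.
q₂(low-cost) = (136 − 40 − 50.1333)/2 = 22.9333.

22.93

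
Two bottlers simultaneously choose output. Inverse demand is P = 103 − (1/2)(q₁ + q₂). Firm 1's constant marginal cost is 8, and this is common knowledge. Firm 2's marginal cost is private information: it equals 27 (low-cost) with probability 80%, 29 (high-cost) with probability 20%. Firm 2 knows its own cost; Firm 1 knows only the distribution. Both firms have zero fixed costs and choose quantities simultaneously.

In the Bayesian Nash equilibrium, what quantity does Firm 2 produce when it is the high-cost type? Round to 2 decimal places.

35.87

Type-c best response for Firm 2: q₂(c) = (103 − c) − q₁/2.
Firm 1 maximizes expected profit; its first-order condition is 103 − q₁ − (1/2)E[q₂] − 8 = 0.
Substituting E[q₂] and solving: E[c₂] = 27.4, so q₁ = (103 − 2·8 + 27.4)/(3/2) = 76.2667.
q₂(high-cost) = (103 − 29 − (1/2)·76.2667) = 35.8667.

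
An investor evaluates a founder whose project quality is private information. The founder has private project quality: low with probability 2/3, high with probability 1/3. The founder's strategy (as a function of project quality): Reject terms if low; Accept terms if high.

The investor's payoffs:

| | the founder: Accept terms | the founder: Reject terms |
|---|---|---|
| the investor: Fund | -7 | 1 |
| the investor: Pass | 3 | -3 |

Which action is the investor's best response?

Pass

E[Fund] = 2/3·(1) + 1/3·(-7) = -5/3
E[Pass] = 2/3·(-3) + 1/3·(3) = -1
Best response: Pass (-1 is the largest).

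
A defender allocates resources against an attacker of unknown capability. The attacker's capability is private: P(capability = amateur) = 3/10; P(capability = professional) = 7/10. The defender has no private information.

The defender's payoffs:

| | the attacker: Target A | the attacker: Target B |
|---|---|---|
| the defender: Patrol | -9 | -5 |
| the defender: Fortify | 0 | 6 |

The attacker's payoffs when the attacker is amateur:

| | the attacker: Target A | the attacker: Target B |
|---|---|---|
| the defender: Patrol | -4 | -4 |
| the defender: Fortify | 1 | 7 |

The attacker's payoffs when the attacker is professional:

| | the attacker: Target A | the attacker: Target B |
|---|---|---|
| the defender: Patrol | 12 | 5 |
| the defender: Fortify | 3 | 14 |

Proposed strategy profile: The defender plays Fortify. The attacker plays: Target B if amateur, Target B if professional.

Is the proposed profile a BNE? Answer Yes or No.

Yes

The defender plays Fortify: E[Fortify] = 3/10·(6) + 7/10·(6) = 6; E[Patrol] = -5. Best-responding. ✓
The attacker (capability amateur), facing Fortify: Target A gives 1, Target B gives 7. Proposed Target B is best. ✓
The attacker (capability professional), facing Fortify: Target A gives 3, Target B gives 14. Proposed Target B is best. ✓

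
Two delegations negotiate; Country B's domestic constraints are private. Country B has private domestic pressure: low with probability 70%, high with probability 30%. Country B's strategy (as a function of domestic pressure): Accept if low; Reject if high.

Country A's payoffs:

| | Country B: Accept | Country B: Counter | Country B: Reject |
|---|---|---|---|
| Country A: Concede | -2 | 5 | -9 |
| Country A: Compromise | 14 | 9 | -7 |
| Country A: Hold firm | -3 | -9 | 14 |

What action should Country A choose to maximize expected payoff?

E[Concede] = 0.7·(-2) + 0.3·(-9) = -4.1
E[Compromise] = 0.7·(14) + 0.3·(-7) = 7.7
E[Hold firm] = 0.7·(-3) + 0.3·(14) = 2.1
Best response: Compromise (7.7 is the largest).

Compromise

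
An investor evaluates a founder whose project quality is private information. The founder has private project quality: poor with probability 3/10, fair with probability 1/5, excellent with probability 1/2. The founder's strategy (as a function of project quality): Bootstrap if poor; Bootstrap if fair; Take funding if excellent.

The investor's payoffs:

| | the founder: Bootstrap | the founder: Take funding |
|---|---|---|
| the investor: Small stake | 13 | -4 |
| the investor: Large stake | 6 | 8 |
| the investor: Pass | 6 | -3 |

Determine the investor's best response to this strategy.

E[Small stake] = 3/10·(13) + 1/5·(13) + 1/2·(-4) = 9/2
E[Large stake] = 3/10·(6) + 1/5·(6) + 1/2·(8) = 7
E[Pass] = 3/10·(6) + 1/5·(6) + 1/2·(-3) = 3/2
Best response: Large stake (7 is the largest).

Large stake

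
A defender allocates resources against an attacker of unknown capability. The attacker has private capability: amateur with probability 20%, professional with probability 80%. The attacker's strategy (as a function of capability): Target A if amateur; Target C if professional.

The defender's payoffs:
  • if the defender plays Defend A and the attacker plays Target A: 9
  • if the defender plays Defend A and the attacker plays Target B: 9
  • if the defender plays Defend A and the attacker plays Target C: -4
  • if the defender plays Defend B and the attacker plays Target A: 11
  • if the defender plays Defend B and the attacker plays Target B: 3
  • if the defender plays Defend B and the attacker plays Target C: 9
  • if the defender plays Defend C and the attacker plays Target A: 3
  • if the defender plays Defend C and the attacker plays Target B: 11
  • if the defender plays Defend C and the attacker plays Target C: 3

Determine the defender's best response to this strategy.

Compute the defender's expected payoff for each action, taking the expectation over the attacker's type.
E[Defend A] = 0.2·(9) + 0.8·(-4) = -1.4
E[Defend B] = 0.2·(11) + 0.8·(9) = 9.4
E[Defend C] = 0.2·(3) + 0.8·(3) = 3
Best response: Defend B (9.4 is the largest).

Defend B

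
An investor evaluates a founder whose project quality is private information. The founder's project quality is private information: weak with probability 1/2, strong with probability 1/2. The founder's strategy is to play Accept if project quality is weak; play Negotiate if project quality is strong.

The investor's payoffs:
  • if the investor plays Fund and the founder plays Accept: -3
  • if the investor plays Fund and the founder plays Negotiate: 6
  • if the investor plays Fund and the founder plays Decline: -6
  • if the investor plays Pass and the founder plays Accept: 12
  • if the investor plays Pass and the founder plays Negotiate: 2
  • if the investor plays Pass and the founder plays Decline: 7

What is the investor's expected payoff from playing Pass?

E[Pass] = 1/2·12 + 1/2·2 = 6 + 1 = 7

7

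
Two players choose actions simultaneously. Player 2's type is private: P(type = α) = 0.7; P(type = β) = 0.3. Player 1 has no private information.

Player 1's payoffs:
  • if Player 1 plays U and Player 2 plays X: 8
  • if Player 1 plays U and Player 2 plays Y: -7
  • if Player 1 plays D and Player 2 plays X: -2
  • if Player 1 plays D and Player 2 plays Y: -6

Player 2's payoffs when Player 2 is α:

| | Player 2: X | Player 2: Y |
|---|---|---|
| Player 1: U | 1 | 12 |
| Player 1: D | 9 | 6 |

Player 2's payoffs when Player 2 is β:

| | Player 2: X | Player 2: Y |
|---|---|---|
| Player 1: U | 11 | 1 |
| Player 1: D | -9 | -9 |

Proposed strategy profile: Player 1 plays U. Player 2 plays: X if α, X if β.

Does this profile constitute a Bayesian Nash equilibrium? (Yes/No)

Player 1 plays U: E[U] = 0.7·(8) + 0.3·(8) = 8; E[D] = -2. Best-responding. ✓
Player 2 (type α), facing U: X gives 1, Y gives 12. Proposed X is not best — profitable deviation exists. ✗
Player 2 (type β), facing U: X gives 11, Y gives 1. Proposed X is best. ✓

No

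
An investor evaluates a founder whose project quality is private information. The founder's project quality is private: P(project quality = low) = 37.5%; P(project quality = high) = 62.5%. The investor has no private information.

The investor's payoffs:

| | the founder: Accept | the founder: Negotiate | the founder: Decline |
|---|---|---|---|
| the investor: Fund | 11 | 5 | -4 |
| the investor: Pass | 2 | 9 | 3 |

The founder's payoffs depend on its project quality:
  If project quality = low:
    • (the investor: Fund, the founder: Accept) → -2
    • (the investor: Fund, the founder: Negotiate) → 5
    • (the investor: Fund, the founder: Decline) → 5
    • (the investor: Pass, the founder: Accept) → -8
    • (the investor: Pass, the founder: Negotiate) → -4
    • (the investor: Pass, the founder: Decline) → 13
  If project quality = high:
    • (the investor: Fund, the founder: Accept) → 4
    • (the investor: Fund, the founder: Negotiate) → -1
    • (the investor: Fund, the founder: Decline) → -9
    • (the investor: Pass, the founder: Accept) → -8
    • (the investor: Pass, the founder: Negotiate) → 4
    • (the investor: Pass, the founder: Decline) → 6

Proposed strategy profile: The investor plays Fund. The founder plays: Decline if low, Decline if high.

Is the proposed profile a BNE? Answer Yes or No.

The investor plays Fund: E[Fund] = 0.375·(-4) + 0.625·(-4) = -4; E[Pass] = 3. Not best-responding. ✗
The founder (project quality low), facing Fund: Accept gives -2, Negotiate gives 5, Decline gives 5. Proposed Decline is best. ✓
The founder (project quality high), facing Fund: Accept gives 4, Negotiate gives -1, Decline gives -9. Proposed Decline is not best — profitable deviation exists. ✗

No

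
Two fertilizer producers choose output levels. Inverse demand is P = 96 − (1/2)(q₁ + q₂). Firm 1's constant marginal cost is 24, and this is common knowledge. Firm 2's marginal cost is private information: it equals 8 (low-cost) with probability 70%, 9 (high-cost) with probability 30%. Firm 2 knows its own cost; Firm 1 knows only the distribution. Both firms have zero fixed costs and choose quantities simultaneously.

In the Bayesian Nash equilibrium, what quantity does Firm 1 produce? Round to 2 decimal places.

Type-c best response for Firm 2: q₂(c) = (96 − c) − q₁/2.
Firm 1 maximizes expected profit; its first-order condition is 96 − q₁ − (1/2)E[q₂] − 24 = 0.
Substituting E[q₂] and solving: E[c₂] = 8.3, so q₁ = (96 − 2·24 + 8.3)/(3/2) = 37.5333.

37.53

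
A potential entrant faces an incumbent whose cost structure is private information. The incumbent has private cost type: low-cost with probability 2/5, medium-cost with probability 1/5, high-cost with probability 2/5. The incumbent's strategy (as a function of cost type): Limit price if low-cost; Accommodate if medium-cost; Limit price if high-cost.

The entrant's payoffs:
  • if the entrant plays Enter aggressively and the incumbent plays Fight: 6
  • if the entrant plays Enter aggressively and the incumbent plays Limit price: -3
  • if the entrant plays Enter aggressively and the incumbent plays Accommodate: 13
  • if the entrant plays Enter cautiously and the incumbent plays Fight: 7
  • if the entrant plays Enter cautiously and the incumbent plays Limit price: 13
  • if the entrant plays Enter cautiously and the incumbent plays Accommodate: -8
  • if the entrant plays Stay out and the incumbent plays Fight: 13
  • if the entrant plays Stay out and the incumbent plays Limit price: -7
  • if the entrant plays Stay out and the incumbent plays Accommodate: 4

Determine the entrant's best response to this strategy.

E[Enter aggressively] = 2/5·(-3) + 1/5·(13) + 2/5·(-3) = 1/5
E[Enter cautiously] = 2/5·(13) + 1/5·(-8) + 2/5·(13) = 44/5
E[Stay out] = 2/5·(-7) + 1/5·(4) + 2/5·(-7) = -24/5
Best response: Enter cautiously (44/5 is the largest).

Enter cautiously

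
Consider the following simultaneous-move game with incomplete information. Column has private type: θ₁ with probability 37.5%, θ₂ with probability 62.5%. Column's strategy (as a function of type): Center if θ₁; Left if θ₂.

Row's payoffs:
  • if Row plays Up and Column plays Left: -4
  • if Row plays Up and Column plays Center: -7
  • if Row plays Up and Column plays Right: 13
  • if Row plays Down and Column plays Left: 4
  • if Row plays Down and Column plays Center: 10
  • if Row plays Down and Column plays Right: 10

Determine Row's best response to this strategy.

Down

Compute Row's expected payoff for each action, taking the expectation over Column's type.
E[Up] = 0.375·(-7) + 0.625·(-4) = -5.125
E[Down] = 0.375·(10) + 0.625·(4) = 6.25
Best response: Down (6.25 is the largest).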